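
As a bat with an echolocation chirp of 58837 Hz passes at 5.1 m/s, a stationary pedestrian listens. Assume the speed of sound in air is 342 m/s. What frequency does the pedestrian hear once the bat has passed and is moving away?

Receding: f₂ = f · v/(v + v_s) = 58837 × 342/347.1 ≈ 57972 Hz.

57972 Hz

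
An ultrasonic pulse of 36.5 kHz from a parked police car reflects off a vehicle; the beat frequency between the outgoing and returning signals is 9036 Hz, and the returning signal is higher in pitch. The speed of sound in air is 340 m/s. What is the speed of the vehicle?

Double Doppler shift off a moving reflector: f₂ = f₀ · (v + u)/(v − u) (u > 0 toward emitter).
Returning signal is higher, so f₂ = f₀ + Δf = 36500 + 9036 = 45536 Hz.
Rearranging, u = v · (f₂ − f₀)/(f₂ + f₀) = 340 × 9036/82036 ≈ 37 m/s.
So the vehicle is moving at 37 m/s toward the emitter.

37 m/s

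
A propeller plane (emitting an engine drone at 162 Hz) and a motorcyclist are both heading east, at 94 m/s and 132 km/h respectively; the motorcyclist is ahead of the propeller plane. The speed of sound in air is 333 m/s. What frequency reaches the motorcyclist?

132 km/h = 36.67 m/s.
The motorcyclist is ahead, so the propeller plane is moving toward it while the motorcyclist is moving away from the propeller plane.
With source approaching and observer receding, f' = f · (v − v_o)/(v − v_s).
f' = 162 × (333 − 36.67)/(333 − 94) = 162 × 296.33/239 ≈ 201 Hz.

201 Hz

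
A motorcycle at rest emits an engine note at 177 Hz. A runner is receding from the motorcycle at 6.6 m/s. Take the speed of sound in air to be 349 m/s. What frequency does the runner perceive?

Moving observer, stationary source: f' = f · (v − v_o)/v.
f' = 177 × (349 − 6.6)/349 = 177 × 342.4/349 ≈ 174 Hz.

174 Hz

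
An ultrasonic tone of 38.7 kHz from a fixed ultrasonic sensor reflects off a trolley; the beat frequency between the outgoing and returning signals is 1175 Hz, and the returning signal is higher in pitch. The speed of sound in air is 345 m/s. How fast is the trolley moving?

5.2 m/s

Double Doppler shift off a moving reflector: f₂ = f₀ · (v + u)/(v − u) (u > 0 toward emitter).
Returning signal is higher, so f₂ = f₀ + Δf = 38700 + 1175 = 39875 Hz.
Rearranging, u = v · (f₂ − f₀)/(f₂ + f₀) = 345 × 1175/78575 ≈ 5.2 m/s.
So the trolley is moving at 5.2 m/s toward the emitter.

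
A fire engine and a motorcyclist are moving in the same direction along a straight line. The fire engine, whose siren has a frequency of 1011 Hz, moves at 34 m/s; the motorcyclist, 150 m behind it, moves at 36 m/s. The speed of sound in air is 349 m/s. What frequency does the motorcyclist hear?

The motorcyclist is behind, so the fire engine is moving away from it while the motorcyclist is moving toward the fire engine.
Both move, so f' = f · (v + v_o)/(v + v_s).
f' = 1011 × (349 + 36)/(349 + 34) = 1011 × 385/383 ≈ 1016 Hz.

1016 Hz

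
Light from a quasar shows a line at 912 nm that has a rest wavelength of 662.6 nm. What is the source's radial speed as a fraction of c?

λ'/λ₀ = 1.3764 > 1 (redshift), so the source is receding.
λ'/λ₀ = √((1 + β)/(1 − β)) for a receding source ⇒ β = (r² − 1)/(r² + 1) with r = λ'/λ₀.
β = (1.8945 − 1)/(1.8945 + 1) ≈ 0.309.

0.309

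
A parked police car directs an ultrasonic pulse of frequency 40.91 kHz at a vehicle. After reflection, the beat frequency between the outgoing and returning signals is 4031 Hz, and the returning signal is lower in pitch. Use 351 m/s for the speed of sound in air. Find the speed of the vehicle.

Double Doppler shift off a moving reflector: f₂ = f₀ · (v + u)/(v − u) (u > 0 toward emitter).
Returning signal is lower, so f₂ = f₀ − Δf = 40910 − 4031 = 36879 Hz.
Rearranging, u = v · (f₂ − f₀)/(f₂ + f₀) = 351 × -4031/77789 ≈ -18.2 m/s.
So the vehicle is moving at 18.2 m/s away from the emitter.

18.2 m/s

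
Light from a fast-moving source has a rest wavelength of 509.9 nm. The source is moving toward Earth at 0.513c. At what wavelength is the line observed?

Relativistic Doppler for wavelength: λ' = λ₀ · √((1 − β)/(1 + β)).
λ' = 509.9 × √(0.4870/1.5130) = 509.9 × 0.56734 ≈ 289.3 nm.

289.3 nm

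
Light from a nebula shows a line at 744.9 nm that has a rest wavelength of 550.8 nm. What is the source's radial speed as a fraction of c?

λ'/λ₀ = 1.3524 > 1 (redshift), so the source is receding.
λ'/λ₀ = √((1 + β)/(1 − β)) for a receding source ⇒ β = (r² − 1)/(r² + 1) with r = λ'/λ₀.
β = (1.8290 − 1)/(1.8290 + 1) ≈ 0.293.

0.293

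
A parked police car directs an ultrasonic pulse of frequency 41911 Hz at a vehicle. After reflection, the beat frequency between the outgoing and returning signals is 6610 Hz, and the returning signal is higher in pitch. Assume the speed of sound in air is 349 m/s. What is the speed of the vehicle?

Double Doppler shift off a moving reflector: f₂ = f₀ · (v + u)/(v − u) (u > 0 toward emitter).
Returning signal is higher, so f₂ = f₀ + Δf = 41911 + 6610 = 48521 Hz.
Rearranging, u = v · (f₂ − f₀)/(f₂ + f₀) = 349 × 6610/90432 ≈ 26 m/s.
So the vehicle is moving at 26 m/s toward the emitter.

26 m/s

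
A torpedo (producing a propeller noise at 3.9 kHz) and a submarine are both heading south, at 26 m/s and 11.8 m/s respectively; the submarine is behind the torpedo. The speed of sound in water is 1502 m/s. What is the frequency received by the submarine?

The submarine is behind, so the torpedo is moving away from it while the submarine is moving toward the torpedo.
General Doppler shift: f' = f · (v + v_o)/(v + v_s).
f' = 3.9 × (1502 + 11.8)/(1502 + 26) = 3.9 × 1513.8/1528 ≈ 3.86 kHz.

3.86 kHz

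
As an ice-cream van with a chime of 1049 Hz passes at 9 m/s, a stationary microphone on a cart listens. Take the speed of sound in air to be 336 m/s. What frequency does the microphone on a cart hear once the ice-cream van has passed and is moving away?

1022 Hz

Receding: f₂ = f · v/(v + v_s) = 1049 × 336/345 ≈ 1022 Hz.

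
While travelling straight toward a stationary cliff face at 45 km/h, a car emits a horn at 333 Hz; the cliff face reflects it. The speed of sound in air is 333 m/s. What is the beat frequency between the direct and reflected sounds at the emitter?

26.0 Hz

45 km/h = 12.5 m/s.
The cliff face receives the sound from a moving source: f₁ = f₀ · v/(v − v_e) = 333 × 333/320.5 ≈ 346.0 Hz.
On the return leg the car is a moving observer: f₂ = f₁ · (v + v_e)/v = 346.0 × 345.5/333 ≈ 359.0 Hz.
Beat against the emitted tone: |f₂ − f₀| = 2v_e·f₀/(v − v_e) = 2 × 12.5 × 333/320.5 ≈ 26.0 Hz.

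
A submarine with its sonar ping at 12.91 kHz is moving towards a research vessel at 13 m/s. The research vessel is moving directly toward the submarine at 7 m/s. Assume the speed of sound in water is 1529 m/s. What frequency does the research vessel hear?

Both move, so f' = f · (v + v_o)/(v − v_s).
f' = 12.91 × (1529 + 7)/(1529 − 13) = 12.91 × 1536/1516 ≈ 13.08 kHz.

13.08 kHz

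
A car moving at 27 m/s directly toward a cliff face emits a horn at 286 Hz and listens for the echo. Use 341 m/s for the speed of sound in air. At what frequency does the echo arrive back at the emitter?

The cliff face receives the sound from a moving source: f₁ = f₀ · v/(v − v_e) = 286 × 341/314 ≈ 311 Hz.
On the return leg the car is a moving observer: f₂ = f₁ · (v + v_e)/v = 311 × 368/341 ≈ 335 Hz.

335 Hz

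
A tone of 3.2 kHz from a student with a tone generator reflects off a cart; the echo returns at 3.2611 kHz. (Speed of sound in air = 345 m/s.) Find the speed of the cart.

3.3 m/s

Double Doppler shift off a moving reflector: f₂ = f₀ · (v + u)/(v − u) (u > 0 toward emitter).
Rearranging, u = v · (f₂ − f₀)/(f₂ + f₀) = 345 × 0.0611/6.4611 ≈ 3.3 m/s.
So the cart is moving at 3.3 m/s toward the emitter.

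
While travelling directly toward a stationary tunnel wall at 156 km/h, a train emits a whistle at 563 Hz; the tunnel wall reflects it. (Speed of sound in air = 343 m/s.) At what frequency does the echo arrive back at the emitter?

726 Hz

156 km/h = 43.33 m/s.
The tunnel wall receives the sound from a moving source: f₁ = f₀ · v/(v − v_e) = 563 × 343/299.67 ≈ 644 Hz.
On the return leg the train is a moving observer: f₂ = f₁ · (v + v_e)/v = 644 × 386.33/343 ≈ 726 Hz.
Equivalently f₂ = f₀ · (v + v_e)/(v − v_e).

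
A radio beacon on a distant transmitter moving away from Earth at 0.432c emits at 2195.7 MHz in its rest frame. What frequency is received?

1382.9 MHz

Relativistic Doppler for frequency: f' = f₀ · √((1 − β)/(1 + β)).
f' = 2195.7 × √(0.5680/1.4320) = 2195.7 × 0.62980 ≈ 1382.9 MHz.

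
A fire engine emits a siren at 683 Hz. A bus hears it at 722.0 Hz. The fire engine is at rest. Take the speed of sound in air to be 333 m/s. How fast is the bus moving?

19.0 m/s

f' > f, so the bus is approaching.
f' = f · (v + v_o)/v ⇒ v_o = v · |f'/f − 1|.
v_o = 333 × |722.0/683 − 1| = 333 × 0.0571 ≈ 19.0 m/s.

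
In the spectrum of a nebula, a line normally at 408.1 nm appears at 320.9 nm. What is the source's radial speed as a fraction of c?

0.236

λ'/λ₀ = 0.7863 < 1 (blueshift), so the source is approaching.
λ'/λ₀ = √((1 − β)/(1 + β)) for an approaching source ⇒ β = (1 − r²)/(1 + r²) with r = λ'/λ₀.
β = (1 − 0.6183)/(1 + 0.6183) ≈ 0.236.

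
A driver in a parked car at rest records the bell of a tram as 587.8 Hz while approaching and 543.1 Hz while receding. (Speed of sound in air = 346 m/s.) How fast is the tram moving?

f₁/f₂ = (v + v_s)/(v − v_s), so v_s = v · (f₁ − f₂)/(f₁ + f₂).
v_s = 346 × (587.8 − 543.1)/(587.8 + 543.1) = 346 × 44.7/1130.9 ≈ 13.7 m/s.

13.7 m/s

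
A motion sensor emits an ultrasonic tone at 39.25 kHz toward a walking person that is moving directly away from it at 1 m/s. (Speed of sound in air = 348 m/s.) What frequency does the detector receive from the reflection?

At the walking person (a moving observer), f₁ = f₀ · (v − u)/v = 39.25 × 347/348 ≈ 39.1 kHz.
On reflection it acts as a source moving away from the stationary detector: f₂ = f₁ · v/(v + u) = 39.1 × 348/349 ≈ 39.0 kHz.

39.0 kHz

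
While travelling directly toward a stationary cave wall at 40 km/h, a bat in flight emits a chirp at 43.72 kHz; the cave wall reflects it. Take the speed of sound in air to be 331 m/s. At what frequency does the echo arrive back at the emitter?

40 km/h = 11.11 m/s.
The cave wall receives the sound from a moving source: f₁ = f₀ · v/(v − v_e) = 43.72 × 331/319.89 ≈ 45.2 kHz.
On the return leg the bat in flight is a moving observer: f₂ = f₁ · (v + v_e)/v = 45.2 × 342.11/331 ≈ 46.8 kHz.
Equivalently f₂ = f₀ · (v + v_e)/(v − v_e).

46.8 kHz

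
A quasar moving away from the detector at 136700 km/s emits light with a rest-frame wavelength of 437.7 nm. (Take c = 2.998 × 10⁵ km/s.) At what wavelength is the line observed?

β = v/c = 136700/299800 = 0.4560.
Relativistic Doppler for wavelength: λ' = λ₀ · √((1 + β)/(1 − β)).
λ' = 437.7 × √(1.4560/0.5440) = 437.7 × 1.63593 ≈ 716.0 nm.

716.0 nm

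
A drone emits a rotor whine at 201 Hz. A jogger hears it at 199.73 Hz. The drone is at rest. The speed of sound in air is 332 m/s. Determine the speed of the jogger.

f' < f, so the jogger is receding.
f' = f · (v − v_o)/v ⇒ v_o = v · |f'/f − 1|.
v_o = 332 × |199.73/201 − 1| = 332 × 0.006318 ≈ 2.10 m/s.

2.10 m/s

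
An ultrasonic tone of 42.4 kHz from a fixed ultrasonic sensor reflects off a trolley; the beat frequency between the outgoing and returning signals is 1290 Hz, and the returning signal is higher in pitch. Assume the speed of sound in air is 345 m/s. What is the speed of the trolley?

5.2 m/s

Double Doppler shift off a moving reflector: f₂ = f₀ · (v + u)/(v − u) (u > 0 toward emitter).
Returning signal is higher, so f₂ = f₀ + Δf = 42400 + 1290 = 43690 Hz.
Rearranging, u = v · (f₂ − f₀)/(f₂ + f₀) = 345 × 1290/86090 ≈ 5.2 m/s.
So the trolley is moving at 5.2 m/s toward the emitter.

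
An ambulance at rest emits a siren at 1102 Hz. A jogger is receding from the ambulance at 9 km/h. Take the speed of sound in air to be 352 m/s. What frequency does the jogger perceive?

1094 Hz

9 km/h = 2.5 m/s.
Only the observer moves, away from the source, so f' = f · (v − v_o)/v.
f' = 1102 × (352 − 2.5)/352 = 1102 × 349.5/352 ≈ 1094 Hz.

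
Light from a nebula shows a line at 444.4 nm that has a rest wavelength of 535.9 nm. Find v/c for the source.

0.185

λ'/λ₀ = 0.8293 < 1 (blueshift), so the source is approaching.
λ'/λ₀ = √((1 − β)/(1 + β)) for an approaching source ⇒ β = (1 − r²)/(1 + r²) with r = λ'/λ₀.
β = (1 − 0.6877)/(1 + 0.6877) ≈ 0.185.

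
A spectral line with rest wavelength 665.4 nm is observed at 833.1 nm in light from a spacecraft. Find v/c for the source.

λ'/λ₀ = 1.2520 > 1 (redshift), so the source is receding.
λ'/λ₀ = √((1 + β)/(1 − β)) for a receding source ⇒ β = (r² − 1)/(r² + 1) with r = λ'/λ₀.
β = (1.5676 − 1)/(1.5676 + 1) ≈ 0.221.

0.221c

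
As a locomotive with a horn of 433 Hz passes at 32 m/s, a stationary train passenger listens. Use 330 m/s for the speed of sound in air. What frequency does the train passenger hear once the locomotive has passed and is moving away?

395 Hz

Receding: f₂ = f · v/(v + v_s) = 433 × 330/362 ≈ 395 Hz.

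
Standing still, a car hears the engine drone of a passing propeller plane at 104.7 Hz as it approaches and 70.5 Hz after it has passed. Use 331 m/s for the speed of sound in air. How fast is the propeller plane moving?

f₁/f₂ = (v + v_s)/(v − v_s), so v_s = v · (f₁ − f₂)/(f₁ + f₂).
v_s = 331 × (104.7 − 70.5)/(104.7 + 70.5) = 331 × 34.2/175.2 ≈ 65 m/s.

65 m/s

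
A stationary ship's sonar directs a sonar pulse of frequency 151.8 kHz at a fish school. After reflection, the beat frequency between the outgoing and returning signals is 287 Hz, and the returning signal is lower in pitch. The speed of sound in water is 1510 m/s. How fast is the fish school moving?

Double Doppler shift off a moving reflector: f₂ = f₀ · (v + u)/(v − u) (u > 0 toward emitter).
Returning signal is lower, so f₂ = f₀ − Δf = 151800 − 287 = 151513 Hz.
Rearranging, u = v · (f₂ − f₀)/(f₂ + f₀) = 1510 × -287/303313 ≈ -1.43 m/s.
So the fish school is moving at 1.43 m/s away from the emitter.

1.43 m/s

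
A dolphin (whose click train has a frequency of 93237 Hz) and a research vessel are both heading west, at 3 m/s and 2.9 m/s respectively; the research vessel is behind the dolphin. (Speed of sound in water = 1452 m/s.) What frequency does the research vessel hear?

The research vessel is behind, so the dolphin is moving away from it while the research vessel is moving toward the dolphin.
With source receding and observer approaching, f' = f · (v + v_o)/(v + v_s).
f' = 93237 × (1452 + 2.9)/(1452 + 3) = 93237 × 1454.9/1455 ≈ 93231 Hz.

93231 Hz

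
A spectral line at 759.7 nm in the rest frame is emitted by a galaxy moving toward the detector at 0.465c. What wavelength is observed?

459.1 nm

Relativistic Doppler for wavelength: λ' = λ₀ · √((1 − β)/(1 + β)).
λ' = 759.7 × √(0.5350/1.4650) = 759.7 × 0.60431 ≈ 459.1 nm.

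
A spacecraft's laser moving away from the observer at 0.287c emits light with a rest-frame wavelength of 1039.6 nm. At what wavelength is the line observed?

Relativistic Doppler for wavelength: λ' = λ₀ · √((1 + β)/(1 − β)).
λ' = 1039.6 × √(1.2870/0.7130) = 1039.6 × 1.34352 ≈ 1396.7 nm.

1396.7 nm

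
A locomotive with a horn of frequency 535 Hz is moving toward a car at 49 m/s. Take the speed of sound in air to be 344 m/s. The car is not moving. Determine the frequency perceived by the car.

Moving source, stationary observer: f' = f · v/(v − v_s) since the source is approaching.
f' = 535 × 344/(344 − 49) = 535 × 344/295 ≈ 624 Hz.

624 Hz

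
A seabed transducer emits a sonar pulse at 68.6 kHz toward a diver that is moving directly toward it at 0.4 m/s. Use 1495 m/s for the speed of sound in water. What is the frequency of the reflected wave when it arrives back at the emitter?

68.6 kHz

At the diver (a moving observer), f₁ = f₀ · (v + u)/v = 68.6 × 1495.4/1495 ≈ 68.6 kHz.
On reflection it acts as a source moving toward the stationary detector: f₂ = f₁ · v/(v − u) = 68.6 × 1495/1494.6 ≈ 68.6 kHz.
Equivalently f₂ = f₀ · (v + u)/(v − u).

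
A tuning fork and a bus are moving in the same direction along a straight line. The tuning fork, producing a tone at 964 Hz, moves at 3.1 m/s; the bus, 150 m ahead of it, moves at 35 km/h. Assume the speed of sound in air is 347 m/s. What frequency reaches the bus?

35 km/h = 9.722 m/s.
The bus is ahead, so the tuning fork is moving toward it while the bus is moving away from the tuning fork.
General Doppler shift: f' = f · (v − v_o)/(v − v_s).
f' = 964 × (347 − 9.722)/(347 − 3.1) = 964 × 337.28/343.9 ≈ 945 Hz.

945 Hz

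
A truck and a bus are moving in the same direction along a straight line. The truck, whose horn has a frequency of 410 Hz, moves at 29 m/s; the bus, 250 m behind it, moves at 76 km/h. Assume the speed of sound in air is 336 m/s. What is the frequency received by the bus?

76 km/h = 21.11 m/s.
The bus is behind, so the truck is moving away from it while the bus is moving toward the truck.
Both move, so f' = f · (v + v_o)/(v + v_s).
f' = 410 × (336 + 21.11)/(336 + 29) = 410 × 357.11/365 ≈ 401 Hz.

401 Hz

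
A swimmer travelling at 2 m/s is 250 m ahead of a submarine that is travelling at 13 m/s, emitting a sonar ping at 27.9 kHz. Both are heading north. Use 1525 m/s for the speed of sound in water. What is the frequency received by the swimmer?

28.1 kHz

The swimmer is ahead, so the submarine is moving toward it while the swimmer is moving away from the submarine.
With source approaching and observer receding, f' = f · (v − v_o)/(v − v_s).
f' = 27.9 × (1525 − 2)/(1525 − 13) = 27.9 × 1523/1512 ≈ 28.1 kHz.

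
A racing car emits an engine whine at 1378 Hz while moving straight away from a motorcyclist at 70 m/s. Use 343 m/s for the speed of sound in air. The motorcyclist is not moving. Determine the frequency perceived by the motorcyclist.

Moving source, stationary observer: f' = f · v/(v + v_s) since the source is receding.
f' = 1378 × 343/(343 + 70) = 1378 × 343/413 ≈ 1144 Hz.

1144 Hz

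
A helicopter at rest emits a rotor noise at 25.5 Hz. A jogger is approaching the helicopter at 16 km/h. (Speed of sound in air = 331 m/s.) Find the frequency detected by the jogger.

16 km/h = 4.444 m/s.
Moving observer, stationary source: f' = f · (v + v_o)/v.
f' = 25.5 × (331 + 4.444)/331 = 25.5 × 335.44/331 ≈ 25.8 Hz.

25.8 Hz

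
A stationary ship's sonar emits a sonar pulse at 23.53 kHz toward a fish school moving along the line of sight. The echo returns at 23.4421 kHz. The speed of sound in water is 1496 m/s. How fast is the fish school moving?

Double Doppler shift off a moving reflector: f₂ = f₀ · (v + u)/(v − u) (u > 0 toward emitter).
Rearranging, u = v · (f₂ − f₀)/(f₂ + f₀) = 1496 × -0.0879/46.9721 ≈ -2.80 m/s.
So the fish school is moving at 2.80 m/s away from the emitter.

2.80 m/s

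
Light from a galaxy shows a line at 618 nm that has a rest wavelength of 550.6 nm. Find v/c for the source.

0.115

λ'/λ₀ = 1.1224 > 1 (redshift), so the source is receding.
λ'/λ₀ = √((1 + β)/(1 − β)) for a receding source ⇒ β = (r² − 1)/(r² + 1) with r = λ'/λ₀.
β = (1.2598 − 1)/(1.2598 + 1) ≈ 0.115.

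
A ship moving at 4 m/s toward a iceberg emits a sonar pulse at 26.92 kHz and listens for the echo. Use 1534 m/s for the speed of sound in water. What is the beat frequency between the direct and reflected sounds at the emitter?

141 Hz

The iceberg receives the sound from a moving source: f₁ = f₀ · v/(v − v_e) = 26.92 × 1534/1530 ≈ 26.9904 kHz.
On the return leg the ship is a moving observer: f₂ = f₁ · (v + v_e)/v = 26.9904 × 1538/1534 ≈ 27.0608 kHz.
Equivalently f₂ = f₀ · (v + v_e)/(v − v_e).
Beat against the emitted tone (with f₀ = 26920 Hz): |f₂ − f₀| = 2v_e·f₀/(v − v_e) = 2 × 4 × 26920/1530 ≈ 141 Hz.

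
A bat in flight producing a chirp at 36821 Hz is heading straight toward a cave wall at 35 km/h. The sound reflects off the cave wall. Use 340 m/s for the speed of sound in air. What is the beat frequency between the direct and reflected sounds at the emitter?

35 km/h = 9.722 m/s.
The cave wall receives the sound from a moving source: f₁ = f₀ · v/(v − v_e) = 36821 × 340/330.28 ≈ 37905 Hz.
On the return leg the bat in flight is a moving observer: f₂ = f₁ · (v + v_e)/v = 37905 × 349.72/340 ≈ 38989 Hz.
Equivalently f₂ = f₀ · (v + v_e)/(v − v_e).
Beat against the emitted tone: |f₂ − f₀| = 2v_e·f₀/(v − v_e) = 2 × 9.722 × 36821/330.28 ≈ 2168 Hz.

2168 Hz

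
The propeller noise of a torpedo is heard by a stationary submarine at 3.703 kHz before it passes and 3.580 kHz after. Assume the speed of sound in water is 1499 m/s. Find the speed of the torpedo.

f₁/f₂ = (v + v_s)/(v − v_s), so v_s = v · (f₁ − f₂)/(f₁ + f₂).
v_s = 1499 × (3.703 − 3.580)/(3.703 + 3.580) = 1499 × 0.123/7.283 ≈ 25 m/s.

25 m/s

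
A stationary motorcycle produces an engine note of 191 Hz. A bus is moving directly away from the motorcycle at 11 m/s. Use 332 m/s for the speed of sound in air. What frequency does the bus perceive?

185 Hz

Only the observer moves, away from the source, so f' = f · (v − v_o)/v.
f' = 191 × (332 − 11)/332 = 191 × 321/332 ≈ 185 Hz.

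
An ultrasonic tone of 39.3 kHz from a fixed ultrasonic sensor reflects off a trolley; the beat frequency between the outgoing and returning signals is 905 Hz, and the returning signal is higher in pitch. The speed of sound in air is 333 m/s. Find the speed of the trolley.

3.8 m/s

Double Doppler shift off a moving reflector: f₂ = f₀ · (v + u)/(v − u) (u > 0 toward emitter).
Returning signal is higher, so f₂ = f₀ + Δf = 39300 + 905 = 40205 Hz.
Rearranging, u = v · (f₂ − f₀)/(f₂ + f₀) = 333 × 905/79505 ≈ 3.8 m/s.
So the trolley is moving at 3.8 m/s toward the emitter.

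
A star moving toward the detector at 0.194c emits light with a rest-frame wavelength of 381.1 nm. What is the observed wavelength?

313.1 nm

Relativistic Doppler for wavelength: λ' = λ₀ · √((1 − β)/(1 + β)).
λ' = 381.1 × √(0.8060/1.1940) = 381.1 × 0.82161 ≈ 313.1 nm.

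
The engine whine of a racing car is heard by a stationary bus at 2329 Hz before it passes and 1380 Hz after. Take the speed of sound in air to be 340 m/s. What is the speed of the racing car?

f₁/f₂ = (v + v_s)/(v − v_s), so v_s = v · (f₁ − f₂)/(f₁ + f₂).
v_s = 340 × (2329 − 1380)/(2329 + 1380) = 340 × 949/3709 ≈ 87 m/s.

87 m/s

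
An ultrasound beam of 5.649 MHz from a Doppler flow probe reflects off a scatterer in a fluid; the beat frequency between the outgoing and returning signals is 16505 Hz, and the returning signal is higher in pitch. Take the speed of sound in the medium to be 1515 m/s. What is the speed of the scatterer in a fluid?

2.21 m/s

Double Doppler shift off a moving reflector: f₂ = f₀ · (v + u)/(v − u) (u > 0 toward emitter).
Returning signal is higher, so f₂ = f₀ + Δf = 5649000 + 16505 = 5665505 Hz.
Rearranging, u = v · (f₂ − f₀)/(f₂ + f₀) = 1515 × 16505/11314505 ≈ 2.21 m/s.
So the scatterer in a fluid is moving at 2.21 m/s toward the emitter.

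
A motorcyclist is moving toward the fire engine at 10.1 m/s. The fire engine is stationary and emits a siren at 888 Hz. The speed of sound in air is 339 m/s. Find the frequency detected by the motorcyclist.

914 Hz

Moving observer, stationary source: f' = f · (v + v_o)/v.
f' = 888 × (339 + 10.1)/339 = 888 × 349.1/339 ≈ 914 Hz.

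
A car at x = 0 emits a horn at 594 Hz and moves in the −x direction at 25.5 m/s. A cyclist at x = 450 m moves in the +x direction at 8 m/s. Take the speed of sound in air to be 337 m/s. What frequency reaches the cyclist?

539 Hz

The observer lies on the +x side, so the source is heading away from the observer and the observer is heading away from the source.
With source receding and observer receding, f' = f · (v − v_o)/(v + v_s).
f' = 594 × (337 − 8)/(337 + 25.5) = 594 × 329/362.5 ≈ 539 Hz.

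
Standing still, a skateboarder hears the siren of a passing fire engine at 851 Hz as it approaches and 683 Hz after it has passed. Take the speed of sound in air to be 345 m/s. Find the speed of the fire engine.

f₁/f₂ = (v + v_s)/(v − v_s), so v_s = v · (f₁ − f₂)/(f₁ + f₂).
v_s = 345 × (851 − 683)/(851 + 683) = 345 × 168/1534 ≈ 38 m/s.

38 m/s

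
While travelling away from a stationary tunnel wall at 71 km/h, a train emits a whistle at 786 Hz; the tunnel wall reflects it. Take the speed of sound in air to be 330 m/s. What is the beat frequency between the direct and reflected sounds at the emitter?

89 Hz

71 km/h = 19.72 m/s.
The tunnel wall receives the sound from a moving source: f₁ = f₀ · v/(v + v_e) = 786 × 330/349.72 ≈ 741.7 Hz.
On the return leg the train is a moving observer: f₂ = f₁ · (v − v_e)/v = 741.7 × 310.28/330 ≈ 697.3 Hz.
Equivalently f₂ = f₀ · (v − v_e)/(v + v_e).
Beat against the emitted tone: |f₂ − f₀| = 2v_e·f₀/(v + v_e) = 2 × 19.72 × 786/349.72 ≈ 89 Hz.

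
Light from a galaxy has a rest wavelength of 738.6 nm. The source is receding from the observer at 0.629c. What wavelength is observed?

Relativistic Doppler for wavelength: λ' = λ₀ · √((1 + β)/(1 − β)).
λ' = 738.6 × √(1.6290/0.3710) = 738.6 × 2.09543 ≈ 1547.7 nm.

1547.7 nm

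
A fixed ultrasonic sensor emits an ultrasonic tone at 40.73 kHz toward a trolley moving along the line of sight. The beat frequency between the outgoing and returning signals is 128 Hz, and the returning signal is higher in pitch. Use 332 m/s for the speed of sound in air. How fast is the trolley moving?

0.52 m/s

Double Doppler shift off a moving reflector: f₂ = f₀ · (v + u)/(v − u) (u > 0 toward emitter).
Returning signal is higher, so f₂ = f₀ + Δf = 40730 + 128 = 40858 Hz.
Rearranging, u = v · (f₂ − f₀)/(f₂ + f₀) = 332 × 128/81588 ≈ 0.52 m/s.
So the trolley is moving at 0.52 m/s toward the emitter.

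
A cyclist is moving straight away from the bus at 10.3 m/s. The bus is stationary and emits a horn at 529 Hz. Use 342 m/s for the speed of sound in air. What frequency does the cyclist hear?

513 Hz

Only the observer moves, away from the source, so f' = f · (v − v_o)/v.
f' = 529 × (342 − 10.3)/342 = 529 × 331.7/342 ≈ 513 Hz.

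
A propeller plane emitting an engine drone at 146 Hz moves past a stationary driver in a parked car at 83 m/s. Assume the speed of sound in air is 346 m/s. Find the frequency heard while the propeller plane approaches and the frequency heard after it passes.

Approaching: f₁ = f · v/(v − v_s) = 146 × 346/263 ≈ 192 Hz.
Receding: f₂ = f · v/(v + v_s) = 146 × 346/429 ≈ 118 Hz.

192 Hz approaching; 118 Hz receding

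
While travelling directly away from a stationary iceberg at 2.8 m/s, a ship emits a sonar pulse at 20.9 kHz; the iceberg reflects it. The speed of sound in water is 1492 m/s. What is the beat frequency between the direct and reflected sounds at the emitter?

The iceberg receives the sound from a moving source: f₁ = f₀ · v/(v + v_e) = 20.9 × 1492/1494.8 ≈ 20.8609 kHz.
On the return leg the ship is a moving observer: f₂ = f₁ · (v − v_e)/v = 20.8609 × 1489.2/1492 ≈ 20.8217 kHz.
Beat against the emitted tone (with f₀ = 20900 Hz): |f₂ − f₀| = 2v_e·f₀/(v + v_e) = 2 × 2.8 × 20900/1494.8 ≈ 78 Hz.

78 Hz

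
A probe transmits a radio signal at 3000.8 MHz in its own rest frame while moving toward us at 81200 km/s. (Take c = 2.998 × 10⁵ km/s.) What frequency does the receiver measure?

β = v/c = 81200/299800 = 0.2708.
Relativistic Doppler for frequency: f' = f₀ · √((1 + β)/(1 − β)).
f' = 3000.8 × √(1.2708/0.7292) = 3000.8 × 1.32019 ≈ 3961.6 MHz.

3961.6 MHz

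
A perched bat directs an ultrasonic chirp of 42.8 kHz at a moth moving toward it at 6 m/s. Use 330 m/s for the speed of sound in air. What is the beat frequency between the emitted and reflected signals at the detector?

1585 Hz

The moth first receives the wave as a moving observer: f₁ = f₀ · (v + u)/v = 42.8 × (330 + 6)/330 ≈ 43.578 kHz.
On reflection it acts as a source moving toward the stationary detector: f₂ = f₁ · v/(v − u) = 43.578 × 330/324 ≈ 44.385 kHz.
Beat frequency (with f₀ = 42800 Hz): |f₂ − f₀| = 2u·f₀/(v − u) = 2 × 6 × 42800/324 ≈ 1585 Hz.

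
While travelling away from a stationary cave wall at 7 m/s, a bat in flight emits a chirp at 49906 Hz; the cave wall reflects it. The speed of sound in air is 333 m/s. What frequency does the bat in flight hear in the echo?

The cave wall receives the sound from a moving source: f₁ = f₀ · v/(v + v_e) = 49906 × 333/340 ≈ 48879 Hz.
On the return leg the bat in flight is a moving observer: f₂ = f₁ · (v − v_e)/v = 48879 × 326/333 ≈ 47851 Hz.
Equivalently f₂ = f₀ · (v − v_e)/(v + v_e).

47851 Hz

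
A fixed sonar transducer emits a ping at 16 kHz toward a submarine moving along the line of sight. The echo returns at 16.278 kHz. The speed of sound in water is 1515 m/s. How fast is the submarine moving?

13.0 m/s

Double Doppler shift off a moving reflector: f₂ = f₀ · (v + u)/(v − u) (u > 0 toward emitter).
Rearranging, u = v · (f₂ − f₀)/(f₂ + f₀) = 1515 × 0.278/32.278 ≈ 13.0 m/s.
So the submarine is moving at 13.0 m/s toward the emitter.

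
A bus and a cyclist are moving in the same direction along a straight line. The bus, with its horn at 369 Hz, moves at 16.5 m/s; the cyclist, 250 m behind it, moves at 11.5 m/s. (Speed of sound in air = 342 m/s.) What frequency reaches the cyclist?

364 Hz

The cyclist is behind, so the bus is moving away from it while the cyclist is moving toward the bus.
With source receding and observer approaching, f' = f · (v + v_o)/(v + v_s).
f' = 369 × (342 + 11.5)/(342 + 16.5) = 369 × 353.5/358.5 ≈ 364 Hz.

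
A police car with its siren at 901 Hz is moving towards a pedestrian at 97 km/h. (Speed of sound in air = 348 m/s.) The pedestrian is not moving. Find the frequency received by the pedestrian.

977 Hz

97 km/h = 26.94 m/s.
Moving source, stationary observer: f' = f · v/(v − v_s) since the source is approaching.
f' = 901 × 348/(348 − 26.94) = 901 × 348/321.1 ≈ 977 Hz.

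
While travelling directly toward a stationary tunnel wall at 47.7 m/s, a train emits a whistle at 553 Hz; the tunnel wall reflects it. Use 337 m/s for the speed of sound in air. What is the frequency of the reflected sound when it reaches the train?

The tunnel wall receives the sound from a moving source: f₁ = f₀ · v/(v − v_e) = 553 × 337/289.3 ≈ 644 Hz.
On the return leg the train is a moving observer: f₂ = f₁ · (v + v_e)/v = 644 × 384.7/337 ≈ 735 Hz.
Equivalently f₂ = f₀ · (v + v_e)/(v − v_e).

735 Hz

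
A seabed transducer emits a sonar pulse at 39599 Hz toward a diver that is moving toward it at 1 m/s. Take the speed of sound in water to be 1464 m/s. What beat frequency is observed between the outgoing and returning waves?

The diver first receives the wave as a moving observer: f₁ = f₀ · (v + u)/v = 39599 × (1464 + 1)/1464 ≈ 39626.0 Hz.
The reflection then acts as a moving source: f₂ = f₁ · v/(v − u) ≈ 39653.1 Hz.
Beat frequency: |f₂ − f₀| = 2u·f₀/(v − u) = 2 × 1 × 39599/1463 ≈ 54.1 Hz.

54.1 Hz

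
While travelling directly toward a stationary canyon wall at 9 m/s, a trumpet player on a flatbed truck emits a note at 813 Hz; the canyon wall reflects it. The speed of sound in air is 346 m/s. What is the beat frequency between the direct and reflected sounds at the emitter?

The canyon wall receives the sound from a moving source: f₁ = f₀ · v/(v − v_e) = 813 × 346/337 ≈ 834.7 Hz.
On the return leg the trumpet player on a flatbed truck is a moving observer: f₂ = f₁ · (v + v_e)/v = 834.7 × 355/346 ≈ 856.4 Hz.
Beat against the emitted tone: |f₂ − f₀| = 2v_e·f₀/(v − v_e) = 2 × 9 × 813/337 ≈ 43.4 Hz.

43.4 Hz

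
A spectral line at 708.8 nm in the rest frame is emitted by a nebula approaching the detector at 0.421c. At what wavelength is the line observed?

Relativistic Doppler for wavelength: λ' = λ₀ · √((1 − β)/(1 + β)).
λ' = 708.8 × √(0.5790/1.4210) = 708.8 × 0.63833 ≈ 452.4 nm.

452.4 nm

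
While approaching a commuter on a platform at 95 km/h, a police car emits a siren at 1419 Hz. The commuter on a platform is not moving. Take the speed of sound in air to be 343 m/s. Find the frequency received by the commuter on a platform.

95 km/h = 26.39 m/s.
Only the source moves, toward the listener, so f' = f · v/(v − v_s).
f' = 1419 × 343/(343 − 26.39) = 1419 × 343/316.6 ≈ 1537 Hz.

1537 Hz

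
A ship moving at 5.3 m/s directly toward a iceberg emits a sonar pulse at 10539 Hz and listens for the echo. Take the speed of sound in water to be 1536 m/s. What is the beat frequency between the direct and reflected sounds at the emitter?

73 Hz

The iceberg receives the sound from a moving source: f₁ = f₀ · v/(v − v_e) = 10539 × 1536/1530.7 ≈ 10575.5 Hz.
On the return leg the ship is a moving observer: f₂ = f₁ · (v + v_e)/v = 10575.5 × 1541.3/1536 ≈ 10612.0 Hz.
Equivalently f₂ = f₀ · (v + v_e)/(v − v_e).
Beat against the emitted tone: |f₂ − f₀| = 2v_e·f₀/(v − v_e) = 2 × 5.3 × 10539/1530.7 ≈ 73 Hz.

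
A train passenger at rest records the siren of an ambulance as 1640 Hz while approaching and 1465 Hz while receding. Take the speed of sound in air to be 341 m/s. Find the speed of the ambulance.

f₁/f₂ = (v + v_s)/(v − v_s), so v_s = v · (f₁ − f₂)/(f₁ + f₂).
v_s = 341 × (1640 − 1465)/(1640 + 1465) = 341 × 175/3105 ≈ 19.2 m/s.

19.2 m/s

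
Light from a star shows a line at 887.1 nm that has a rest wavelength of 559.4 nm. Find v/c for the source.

0.431

λ'/λ₀ = 1.5858 > 1 (redshift), so the source is receding.
λ'/λ₀ = √((1 + β)/(1 − β)) for a receding source ⇒ β = (r² − 1)/(r² + 1) with r = λ'/λ₀.
β = (2.5148 − 1)/(2.5148 + 1) ≈ 0.431.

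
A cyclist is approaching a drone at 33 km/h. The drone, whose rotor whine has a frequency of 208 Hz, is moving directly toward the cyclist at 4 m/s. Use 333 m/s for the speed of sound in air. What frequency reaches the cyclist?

33 km/h = 9.167 m/s.
Both move, so f' = f · (v + v_o)/(v − v_s).
f' = 208 × (333 + 9.167)/(333 − 4) = 208 × 342.17/329 ≈ 216 Hz.

216 Hz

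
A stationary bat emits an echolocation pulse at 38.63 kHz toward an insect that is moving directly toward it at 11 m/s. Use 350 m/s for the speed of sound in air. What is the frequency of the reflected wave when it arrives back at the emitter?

The insect first receives the wave as a moving observer: f₁ = f₀ · (v + u)/v = 38.63 × (350 + 11)/350 ≈ 39.8 kHz.
The reflection then acts as a moving source: f₂ = f₁ · v/(v − u) ≈ 41.1 kHz.
Equivalently f₂ = f₀ · (v + u)/(v − u).

41.1 kHz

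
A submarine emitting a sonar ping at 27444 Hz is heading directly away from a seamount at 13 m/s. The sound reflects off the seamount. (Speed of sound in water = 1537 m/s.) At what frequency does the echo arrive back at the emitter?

The seamount receives the sound from a moving source: f₁ = f₀ · v/(v + v_e) = 27444 × 1537/1550 ≈ 27214 Hz.
On the return leg the submarine is a moving observer: f₂ = f₁ · (v − v_e)/v = 27214 × 1524/1537 ≈ 26984 Hz.

26984 Hz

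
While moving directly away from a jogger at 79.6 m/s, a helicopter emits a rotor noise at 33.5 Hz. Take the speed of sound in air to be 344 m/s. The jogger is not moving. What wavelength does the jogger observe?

With the source moving away from a stationary observer, f' = f · v/(v + v_s).
f' = 33.5 × 344/(344 + 79.6) ≈ 27.2 Hz.
λ' = v/f' = 344/27.2049 ≈ 12.64 m.

12.64 m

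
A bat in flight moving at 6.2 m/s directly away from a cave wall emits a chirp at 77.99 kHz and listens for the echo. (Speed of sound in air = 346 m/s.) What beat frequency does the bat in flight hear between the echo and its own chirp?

2746 Hz

The cave wall receives the sound from a moving source: f₁ = f₀ · v/(v + v_e) = 77.99 × 346/352.2 ≈ 76.62 kHz.
On the return leg the bat in flight is a moving observer: f₂ = f₁ · (v − v_e)/v = 76.62 × 339.8/346 ≈ 75.24 kHz.
Beat against the emitted tone (with f₀ = 77990 Hz): |f₂ − f₀| = 2v_e·f₀/(v + v_e) = 2 × 6.2 × 77990/352.2 ≈ 2746 Hz.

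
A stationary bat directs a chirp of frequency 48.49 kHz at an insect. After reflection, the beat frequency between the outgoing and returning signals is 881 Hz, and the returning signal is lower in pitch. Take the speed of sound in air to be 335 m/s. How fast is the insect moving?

Double Doppler shift off a moving reflector: f₂ = f₀ · (v + u)/(v − u) (u > 0 toward emitter).
Returning signal is lower, so f₂ = f₀ − Δf = 48490 − 881 = 47609 Hz.
Rearranging, u = v · (f₂ − f₀)/(f₂ + f₀) = 335 × -881/96099 ≈ -3.1 m/s.
So the insect is moving at 3.1 m/s away from the emitter.

3.1 m/s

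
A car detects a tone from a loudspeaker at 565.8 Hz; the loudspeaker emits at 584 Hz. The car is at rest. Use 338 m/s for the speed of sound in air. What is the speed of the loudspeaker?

10.9 m/s

f' < f, so the loudspeaker is receding.
f' = f · v/(v + v_s) ⇒ v_s = v · |1 − f/f'|.
v_s = 338 × |1 − 584/565.8| = 338 × 0.03217 ≈ 10.9 m/s.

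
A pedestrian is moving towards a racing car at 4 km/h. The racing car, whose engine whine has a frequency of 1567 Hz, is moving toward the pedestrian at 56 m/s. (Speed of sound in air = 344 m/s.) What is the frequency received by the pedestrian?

1878 Hz

4 km/h = 1.111 m/s.
Both move, so f' = f · (v + v_o)/(v − v_s).
f' = 1567 × (344 + 1.111)/(344 − 56) = 1567 × 345.11/288 ≈ 1878 Hz.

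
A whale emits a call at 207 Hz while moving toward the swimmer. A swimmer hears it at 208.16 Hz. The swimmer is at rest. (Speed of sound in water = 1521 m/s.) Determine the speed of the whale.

8.5 m/s

f' = f · v/(v − v_s) ⇒ v_s = v · |1 − f/f'|.
v_s = 1521 × |1 − 207/208.16| = 1521 × 0.005573 ≈ 8.5 m/s.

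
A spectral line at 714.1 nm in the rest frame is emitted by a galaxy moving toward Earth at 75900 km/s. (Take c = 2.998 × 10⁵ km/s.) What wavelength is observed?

β = v/c = 75900/299800 = 0.2532.
Relativistic Doppler for wavelength: λ' = λ₀ · √((1 − β)/(1 + β)).
λ' = 714.1 × √(0.7468/1.2532) = 714.1 × 0.77198 ≈ 551.3 nm.

551.3 nm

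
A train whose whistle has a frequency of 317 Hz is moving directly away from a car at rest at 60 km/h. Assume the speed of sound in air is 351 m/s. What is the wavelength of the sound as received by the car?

60 km/h = 16.67 m/s.
Only the source moves, away from the listener, so f' = f · v/(v + v_s).
f' = 317 × 351/(351 + 16.67) ≈ 303 Hz.
λ' = v/f' = 351/302.63 ≈ 1.16 m.

1.16 m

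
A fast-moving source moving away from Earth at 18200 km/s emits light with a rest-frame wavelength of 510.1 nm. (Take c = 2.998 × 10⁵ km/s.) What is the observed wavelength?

β = v/c = 18200/299800 = 0.0607.
Relativistic Doppler for wavelength: λ' = λ₀ · √((1 + β)/(1 − β)).
λ' = 510.1 × √(1.0607/0.9393) = 510.1 × 1.06267 ≈ 542.1 nm.

542.1 nm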